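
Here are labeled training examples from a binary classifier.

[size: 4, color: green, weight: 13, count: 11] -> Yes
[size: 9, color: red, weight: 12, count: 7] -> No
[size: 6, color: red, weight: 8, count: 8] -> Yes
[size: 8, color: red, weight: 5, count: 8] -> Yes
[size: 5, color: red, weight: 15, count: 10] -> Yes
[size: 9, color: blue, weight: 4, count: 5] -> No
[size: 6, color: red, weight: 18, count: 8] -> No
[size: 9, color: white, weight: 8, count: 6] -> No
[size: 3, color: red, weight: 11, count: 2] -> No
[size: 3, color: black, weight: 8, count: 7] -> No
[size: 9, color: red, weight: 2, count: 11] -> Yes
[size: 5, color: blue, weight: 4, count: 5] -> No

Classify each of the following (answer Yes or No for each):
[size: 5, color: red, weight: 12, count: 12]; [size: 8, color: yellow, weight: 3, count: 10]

Rule: weight ≤ 15 AND count ≥ 8. This holds for each 'Yes' example and fails for each 'No' one.
[size: 5, color: red, weight: 12, count: 12] → weight = 12, count = 12 → Yes.
[size: 8, color: yellow, weight: 3, count: 10] → weight = 3, count = 10 → Yes.

Yes, Yes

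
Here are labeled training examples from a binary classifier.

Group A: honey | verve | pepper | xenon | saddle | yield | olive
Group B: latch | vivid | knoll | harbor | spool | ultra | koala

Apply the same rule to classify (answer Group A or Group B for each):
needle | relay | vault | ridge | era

The classifier is using: contains 'e'.
needle — has 'e', hence Group A.
relay — has 'e', hence Group A.
vault — no 'e', hence Group B.
ridge — has 'e', hence Group A.
era — has 'e', hence Group A.

Group A, Group A, Group B, Group A, Group A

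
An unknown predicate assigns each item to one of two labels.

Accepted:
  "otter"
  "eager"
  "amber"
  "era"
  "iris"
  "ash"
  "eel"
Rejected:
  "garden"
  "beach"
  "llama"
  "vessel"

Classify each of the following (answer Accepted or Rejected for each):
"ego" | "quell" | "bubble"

Every 'Accepted' example satisfies: starts with a vowel. None of the 'Rejected' examples do.
"ego": Accepted (starts with 'e').
"quell": Rejected (starts with 'q').
"bubble": Rejected (starts with 'b').

Accepted, Rejected, Rejected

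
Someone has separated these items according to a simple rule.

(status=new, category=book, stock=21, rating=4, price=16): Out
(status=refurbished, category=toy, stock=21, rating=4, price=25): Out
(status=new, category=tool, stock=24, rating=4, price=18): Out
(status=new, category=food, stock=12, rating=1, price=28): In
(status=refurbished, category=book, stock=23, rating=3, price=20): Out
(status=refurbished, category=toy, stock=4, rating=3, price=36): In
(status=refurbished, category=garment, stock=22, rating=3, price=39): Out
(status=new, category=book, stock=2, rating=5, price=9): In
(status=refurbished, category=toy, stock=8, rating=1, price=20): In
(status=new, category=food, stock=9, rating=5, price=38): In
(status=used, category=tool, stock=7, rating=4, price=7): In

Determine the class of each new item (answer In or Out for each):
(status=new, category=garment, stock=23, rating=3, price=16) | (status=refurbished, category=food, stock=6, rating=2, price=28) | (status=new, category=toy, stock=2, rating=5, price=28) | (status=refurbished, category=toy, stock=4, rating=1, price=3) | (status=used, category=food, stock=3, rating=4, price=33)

Out, In, In, In, In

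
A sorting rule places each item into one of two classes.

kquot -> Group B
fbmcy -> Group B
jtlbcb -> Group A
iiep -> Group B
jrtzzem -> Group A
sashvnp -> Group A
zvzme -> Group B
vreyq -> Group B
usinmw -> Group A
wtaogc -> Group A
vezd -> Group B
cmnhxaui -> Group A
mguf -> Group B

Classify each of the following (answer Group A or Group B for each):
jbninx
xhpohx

The pattern is that an item is 'Group A' exactly when: length ≥ 6.
jbninx: Group A (length 6). xhpohx: Group A (length 6).

Group A, Group A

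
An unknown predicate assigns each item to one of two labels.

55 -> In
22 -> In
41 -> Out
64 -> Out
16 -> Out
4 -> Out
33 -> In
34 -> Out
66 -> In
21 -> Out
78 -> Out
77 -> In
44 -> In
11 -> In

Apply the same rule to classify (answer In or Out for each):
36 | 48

Out, Out

The rule appears to be: multiple of 11.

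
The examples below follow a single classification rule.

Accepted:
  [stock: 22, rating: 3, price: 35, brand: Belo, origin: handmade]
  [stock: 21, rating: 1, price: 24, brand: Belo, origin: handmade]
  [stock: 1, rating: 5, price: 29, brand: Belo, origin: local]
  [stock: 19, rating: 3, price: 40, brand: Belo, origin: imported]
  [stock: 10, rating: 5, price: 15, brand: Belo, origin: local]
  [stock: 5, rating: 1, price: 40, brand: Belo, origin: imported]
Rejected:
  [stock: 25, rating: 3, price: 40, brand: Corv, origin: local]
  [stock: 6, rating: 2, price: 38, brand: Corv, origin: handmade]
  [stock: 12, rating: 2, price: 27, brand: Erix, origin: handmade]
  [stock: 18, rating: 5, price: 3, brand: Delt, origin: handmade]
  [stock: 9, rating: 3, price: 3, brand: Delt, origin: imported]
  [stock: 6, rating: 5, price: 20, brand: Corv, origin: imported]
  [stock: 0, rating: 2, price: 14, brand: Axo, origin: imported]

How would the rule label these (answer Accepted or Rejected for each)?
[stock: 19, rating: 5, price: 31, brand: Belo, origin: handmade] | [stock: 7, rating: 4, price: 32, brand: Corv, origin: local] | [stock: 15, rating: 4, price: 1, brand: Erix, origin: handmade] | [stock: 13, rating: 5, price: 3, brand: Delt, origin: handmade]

The distinguishing property — brand is Belo — holds for all the 'Accepted' cases and none of the 'Rejected' cases.
Accepted: [stock: 19, rating: 5, price: 31, brand: Belo, origin: handmade], since brand is Belo.
Rejected: [stock: 7, rating: 4, price: 32, brand: Corv, origin: local], since brand is Corv.
Rejected: [stock: 15, rating: 4, price: 1, brand: Erix, origin: handmade], since brand is Erix.
Rejected: [stock: 13, rating: 5, price: 3, brand: Delt, origin: handmade], since brand is Delt.

Accepted, Rejected, Rejected, Rejected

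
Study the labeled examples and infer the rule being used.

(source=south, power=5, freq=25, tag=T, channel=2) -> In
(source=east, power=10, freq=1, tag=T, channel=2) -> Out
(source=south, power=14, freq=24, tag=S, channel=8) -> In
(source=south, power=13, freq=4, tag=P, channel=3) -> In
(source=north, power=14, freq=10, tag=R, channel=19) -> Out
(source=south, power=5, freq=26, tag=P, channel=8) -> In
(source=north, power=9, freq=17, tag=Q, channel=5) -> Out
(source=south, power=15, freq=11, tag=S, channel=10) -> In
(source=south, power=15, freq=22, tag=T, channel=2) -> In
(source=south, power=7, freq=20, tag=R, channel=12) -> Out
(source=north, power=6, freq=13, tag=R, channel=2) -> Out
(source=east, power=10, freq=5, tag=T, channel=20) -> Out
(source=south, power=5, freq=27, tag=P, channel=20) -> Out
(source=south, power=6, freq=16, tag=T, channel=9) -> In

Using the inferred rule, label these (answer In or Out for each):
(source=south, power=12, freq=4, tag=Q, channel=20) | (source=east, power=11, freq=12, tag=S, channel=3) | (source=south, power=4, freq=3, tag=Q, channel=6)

Out, Out, In

The simplest hypothesis consistent with all the labels is: source is south AND channel ≤ 10.
(source=south, power=12, freq=4, tag=Q, channel=20) — source is south, channel = 20, hence Out.
(source=east, power=11, freq=12, tag=S, channel=3) — source is east, channel = 3, hence Out.
(source=south, power=4, freq=3, tag=Q, channel=6) — source is south, channel = 6, hence In.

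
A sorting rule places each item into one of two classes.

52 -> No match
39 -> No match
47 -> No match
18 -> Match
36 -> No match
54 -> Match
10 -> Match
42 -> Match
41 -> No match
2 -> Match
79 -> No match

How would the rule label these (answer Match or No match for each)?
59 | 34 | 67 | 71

No match, Match, No match, No match

Checking candidate rules against both groups, what survives is: ≡ 2 (mod 4).
59 → 59 mod 4 = 3 → No match. 34 → 34 mod 4 = 2 → Match. 67 → 67 mod 4 = 3 → No match. 71 → 71 mod 4 = 3 → No match.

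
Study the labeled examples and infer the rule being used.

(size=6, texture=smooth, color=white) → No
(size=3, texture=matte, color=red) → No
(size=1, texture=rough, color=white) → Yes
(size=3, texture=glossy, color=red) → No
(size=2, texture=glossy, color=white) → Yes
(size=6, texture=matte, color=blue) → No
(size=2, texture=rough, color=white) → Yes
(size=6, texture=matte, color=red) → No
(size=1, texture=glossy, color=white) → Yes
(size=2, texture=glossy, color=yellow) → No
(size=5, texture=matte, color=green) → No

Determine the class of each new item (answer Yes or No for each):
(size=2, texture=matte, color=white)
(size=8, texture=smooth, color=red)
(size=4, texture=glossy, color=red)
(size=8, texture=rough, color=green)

The distinguishing property — color is white AND size ≤ 2 — holds for all the 'Yes' cases and none of the 'No' cases.
(size=2, texture=matte, color=white): Yes (color is white, size = 2). (size=8, texture=smooth, color=red): No (color is red, size = 8). (size=4, texture=glossy, color=red): No (color is red, size = 4). (size=8, texture=rough, color=green): No (color is green, size = 8).

Yes, No, No, No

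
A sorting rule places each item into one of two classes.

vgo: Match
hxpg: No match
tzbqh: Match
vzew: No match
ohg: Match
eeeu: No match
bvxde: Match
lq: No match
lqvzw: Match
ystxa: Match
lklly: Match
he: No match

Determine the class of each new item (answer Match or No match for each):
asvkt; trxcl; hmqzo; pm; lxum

Match, Match, Match, No match, No match

All 'Match' examples share one property — odd length — and every 'No match' example lacks it.
asvkt: Match (length 5).
trxcl: Match (length 5).
hmqzo: Match (length 5).
pm: No match (length 2).
lxum: No match (length 4).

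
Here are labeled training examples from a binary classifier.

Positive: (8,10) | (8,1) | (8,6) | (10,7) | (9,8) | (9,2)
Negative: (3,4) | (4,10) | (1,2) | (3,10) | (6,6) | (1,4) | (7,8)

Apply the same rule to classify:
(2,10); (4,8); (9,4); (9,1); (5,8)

Negative, Negative, Positive, Positive, Negative

Rule: first ≥ 8. This holds for each 'Positive' example and fails for each 'Negative' one.
(2,10): Negative (first 2). (4,8): Negative (first 4). (9,4): Positive (first 9). (9,1): Positive (first 9). (5,8): Negative (first 5).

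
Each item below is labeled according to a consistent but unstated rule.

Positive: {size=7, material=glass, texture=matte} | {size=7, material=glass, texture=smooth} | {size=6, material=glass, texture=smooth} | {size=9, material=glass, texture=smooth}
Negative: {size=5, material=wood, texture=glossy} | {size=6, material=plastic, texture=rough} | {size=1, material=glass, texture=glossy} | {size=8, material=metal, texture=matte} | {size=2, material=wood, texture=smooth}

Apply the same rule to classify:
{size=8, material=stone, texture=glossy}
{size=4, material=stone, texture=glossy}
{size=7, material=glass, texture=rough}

Negative, Negative, Positive

The rule appears to be: material is glass AND size ≥ 2.
{size=8, material=stone, texture=glossy} — material is stone, size = 8, hence Negative.
{size=4, material=stone, texture=glossy} — material is stone, size = 4, hence Negative.
{size=7, material=glass, texture=rough} — material is glass, size = 7, hence Positive.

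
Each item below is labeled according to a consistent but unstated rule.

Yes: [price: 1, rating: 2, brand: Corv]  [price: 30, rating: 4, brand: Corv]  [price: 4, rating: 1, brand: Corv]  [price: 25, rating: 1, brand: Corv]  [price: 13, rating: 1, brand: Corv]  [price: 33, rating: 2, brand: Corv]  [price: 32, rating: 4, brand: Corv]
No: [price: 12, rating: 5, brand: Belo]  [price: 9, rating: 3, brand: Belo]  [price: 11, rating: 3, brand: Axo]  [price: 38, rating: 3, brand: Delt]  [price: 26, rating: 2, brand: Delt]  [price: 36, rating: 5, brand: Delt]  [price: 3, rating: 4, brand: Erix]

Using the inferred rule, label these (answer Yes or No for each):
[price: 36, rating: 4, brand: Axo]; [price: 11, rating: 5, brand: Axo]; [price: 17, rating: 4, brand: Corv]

'Yes' ⟺ brand is Corv.

No, No, Yes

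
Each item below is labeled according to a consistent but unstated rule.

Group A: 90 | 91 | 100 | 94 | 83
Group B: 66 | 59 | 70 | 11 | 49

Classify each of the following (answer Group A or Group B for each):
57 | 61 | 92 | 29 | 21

Group B, Group B, Group A, Group B, Group B

The distinguishing property — at least 83 — holds for all the 'Group A' cases and none of the 'Group B' cases.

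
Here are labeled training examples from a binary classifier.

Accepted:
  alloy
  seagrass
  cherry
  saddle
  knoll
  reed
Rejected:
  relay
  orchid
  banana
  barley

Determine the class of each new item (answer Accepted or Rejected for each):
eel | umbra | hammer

Accepted, Rejected, Accepted

'Accepted' ⟺ has a double letter.
eel: 'ee' doubled — qualifies, so Accepted. umbra: no doubled letter — does not fit, so Rejected. hammer: 'mm' doubled — qualifies, so Accepted.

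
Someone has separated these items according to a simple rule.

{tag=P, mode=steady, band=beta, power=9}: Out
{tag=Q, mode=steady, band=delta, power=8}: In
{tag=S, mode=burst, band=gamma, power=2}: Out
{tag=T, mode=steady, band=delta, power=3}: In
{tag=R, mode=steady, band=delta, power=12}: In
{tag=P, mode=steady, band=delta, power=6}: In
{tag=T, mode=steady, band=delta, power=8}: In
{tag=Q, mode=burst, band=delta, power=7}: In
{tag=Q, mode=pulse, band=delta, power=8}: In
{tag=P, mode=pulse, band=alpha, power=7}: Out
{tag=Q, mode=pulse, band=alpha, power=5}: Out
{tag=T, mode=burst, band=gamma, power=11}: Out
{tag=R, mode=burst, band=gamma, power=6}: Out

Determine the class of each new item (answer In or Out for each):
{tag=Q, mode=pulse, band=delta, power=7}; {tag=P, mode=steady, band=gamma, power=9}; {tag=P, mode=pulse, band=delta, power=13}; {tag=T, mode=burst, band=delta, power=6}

In, Out, In, In

One predicate separates the groups cleanly: band is delta.
{tag=Q, mode=pulse, band=delta, power=7} → band is delta → In.
{tag=P, mode=steady, band=gamma, power=9} → band is gamma → Out.
{tag=P, mode=pulse, band=delta, power=13} → band is delta → In.
{tag=T, mode=burst, band=delta, power=6} → band is delta → In.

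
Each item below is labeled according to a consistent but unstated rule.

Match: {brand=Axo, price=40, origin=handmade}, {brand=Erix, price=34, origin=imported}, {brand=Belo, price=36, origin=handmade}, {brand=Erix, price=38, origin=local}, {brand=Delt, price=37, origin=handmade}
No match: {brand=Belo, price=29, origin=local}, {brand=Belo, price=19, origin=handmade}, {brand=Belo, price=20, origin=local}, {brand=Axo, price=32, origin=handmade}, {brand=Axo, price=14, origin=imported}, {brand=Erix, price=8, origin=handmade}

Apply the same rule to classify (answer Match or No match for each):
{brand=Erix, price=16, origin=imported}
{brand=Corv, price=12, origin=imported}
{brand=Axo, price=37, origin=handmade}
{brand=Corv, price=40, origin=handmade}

No match, No match, Match, Match

One predicate separates the groups cleanly: price ≥ 34.
{brand=Erix, price=16, origin=imported}: No match (price = 16). {brand=Corv, price=12, origin=imported}: No match (price = 12). {brand=Axo, price=37, origin=handmade}: Match (price = 37). {brand=Corv, price=40, origin=handmade}: Match (price = 40).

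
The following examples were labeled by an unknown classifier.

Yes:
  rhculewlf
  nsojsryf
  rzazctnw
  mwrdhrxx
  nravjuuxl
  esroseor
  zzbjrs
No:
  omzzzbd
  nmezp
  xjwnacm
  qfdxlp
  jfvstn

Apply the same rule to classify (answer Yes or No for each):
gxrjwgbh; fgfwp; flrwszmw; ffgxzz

All 'Yes' examples share one property — contains 'r' — and every 'No' example lacks it.
gxrjwgbh: has 'r' — matches, so Yes. fgfwp: no 'r' — does not satisfy this, so No. flrwszmw: has 'r' — matches, so Yes. ffgxzz: no 'r' — does not satisfy this, so No.

Yes, No, Yes, No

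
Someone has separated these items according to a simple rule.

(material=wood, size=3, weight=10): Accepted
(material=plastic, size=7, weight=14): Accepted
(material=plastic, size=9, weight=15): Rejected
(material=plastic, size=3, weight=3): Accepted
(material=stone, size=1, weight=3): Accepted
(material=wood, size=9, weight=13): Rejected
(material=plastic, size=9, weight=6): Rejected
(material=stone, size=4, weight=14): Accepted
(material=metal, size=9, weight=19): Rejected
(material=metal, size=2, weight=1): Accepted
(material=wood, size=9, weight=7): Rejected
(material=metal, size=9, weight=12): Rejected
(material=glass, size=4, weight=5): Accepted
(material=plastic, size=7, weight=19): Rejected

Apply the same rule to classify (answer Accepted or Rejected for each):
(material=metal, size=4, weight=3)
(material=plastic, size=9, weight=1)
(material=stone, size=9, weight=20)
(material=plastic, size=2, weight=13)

'Accepted' ⟺ weight ≤ 14 AND size ≤ 7.
(material=metal, size=4, weight=3): weight = 3, size = 4 — fits, so Accepted. (material=plastic, size=9, weight=1): weight = 1, size = 9 — lacks this property, so Rejected. (material=stone, size=9, weight=20): weight = 20, size = 9 — lacks this property, so Rejected. (material=plastic, size=2, weight=13): weight = 13, size = 2 — fits, so Accepted.

Accepted, Rejected, Rejected, Accepted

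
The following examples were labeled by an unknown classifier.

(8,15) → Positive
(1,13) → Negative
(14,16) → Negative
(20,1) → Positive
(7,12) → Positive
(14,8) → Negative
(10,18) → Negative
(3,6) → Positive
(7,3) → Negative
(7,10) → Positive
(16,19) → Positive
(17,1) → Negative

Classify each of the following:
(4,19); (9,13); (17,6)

Positive, Negative, Positive

Every 'Positive' example satisfies: sum is odd. None of the 'Negative' examples do.
(4,19): 4+19 = 23, satisfies this → Positive. (9,13): 9+13 = 22, doesn't qualify → Negative. (17,6): 17+6 = 23, satisfies this → Positive.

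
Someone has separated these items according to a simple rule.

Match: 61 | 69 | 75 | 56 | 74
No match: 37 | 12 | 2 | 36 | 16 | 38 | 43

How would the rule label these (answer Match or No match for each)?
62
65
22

The pattern is that an item is 'Match' exactly when: at least 56.

Match, Match, No match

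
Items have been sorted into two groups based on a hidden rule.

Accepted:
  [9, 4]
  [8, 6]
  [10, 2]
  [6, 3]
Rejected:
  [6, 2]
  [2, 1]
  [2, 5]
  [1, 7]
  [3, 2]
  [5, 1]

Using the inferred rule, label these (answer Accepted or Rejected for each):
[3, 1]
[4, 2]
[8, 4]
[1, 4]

The simplest hypothesis consistent with all the labels is: sum ≥ 9.

Rejected, Rejected, Accepted, Rejected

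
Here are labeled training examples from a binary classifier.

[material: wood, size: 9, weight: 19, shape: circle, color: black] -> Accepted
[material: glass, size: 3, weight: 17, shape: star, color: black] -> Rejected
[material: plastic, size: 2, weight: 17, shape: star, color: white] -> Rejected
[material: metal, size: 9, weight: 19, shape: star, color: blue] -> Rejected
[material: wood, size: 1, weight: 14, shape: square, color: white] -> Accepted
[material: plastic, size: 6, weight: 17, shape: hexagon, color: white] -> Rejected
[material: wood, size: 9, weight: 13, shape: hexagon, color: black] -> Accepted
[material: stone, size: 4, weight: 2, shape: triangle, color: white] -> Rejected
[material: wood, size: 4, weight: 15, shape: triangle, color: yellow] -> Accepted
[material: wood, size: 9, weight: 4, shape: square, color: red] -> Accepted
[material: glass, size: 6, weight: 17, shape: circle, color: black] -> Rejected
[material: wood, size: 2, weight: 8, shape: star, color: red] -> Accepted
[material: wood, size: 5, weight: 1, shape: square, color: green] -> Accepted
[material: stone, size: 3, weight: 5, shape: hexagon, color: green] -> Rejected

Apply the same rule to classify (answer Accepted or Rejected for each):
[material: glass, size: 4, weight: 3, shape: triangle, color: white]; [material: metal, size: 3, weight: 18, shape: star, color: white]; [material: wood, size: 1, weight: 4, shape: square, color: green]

Rule: material is wood. This holds for each 'Accepted' example and fails for each 'Rejected' one.
[material: glass, size: 4, weight: 3, shape: triangle, color: white] — material is glass, hence Rejected. [material: metal, size: 3, weight: 18, shape: star, color: white] — material is metal, hence Rejected. [material: wood, size: 1, weight: 4, shape: square, color: green] — material is wood, hence Accepted.

Rejected, Rejected, Accepted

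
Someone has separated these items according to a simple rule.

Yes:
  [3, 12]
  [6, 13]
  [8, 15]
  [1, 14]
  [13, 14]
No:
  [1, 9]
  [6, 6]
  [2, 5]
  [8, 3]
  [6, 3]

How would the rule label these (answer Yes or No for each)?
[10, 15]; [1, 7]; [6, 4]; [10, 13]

Yes, No, No, Yes

Rule: sum ≥ 15. This holds for each 'Yes' example and fails for each 'No' one.
[10, 15]: 10+15 = 25, fits → Yes. [1, 7]: 1+7 = 8, does not fit → No. [6, 4]: 6+4 = 10, does not fit → No. [10, 13]: 10+13 = 23, fits → Yes.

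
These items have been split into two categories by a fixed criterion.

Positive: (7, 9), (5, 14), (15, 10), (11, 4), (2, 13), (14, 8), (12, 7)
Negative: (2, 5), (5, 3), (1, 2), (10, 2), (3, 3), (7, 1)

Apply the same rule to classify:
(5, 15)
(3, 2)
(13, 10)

Positive, Negative, Positive

Rule: sum ≥ 15. This holds for each 'Positive' example and fails for each 'Negative' one.
(5, 15): 5+15 = 20 — passes, so Positive. (3, 2): 3+2 = 5 — fails the rule, so Negative. (13, 10): 13+10 = 23 — passes, so Positive.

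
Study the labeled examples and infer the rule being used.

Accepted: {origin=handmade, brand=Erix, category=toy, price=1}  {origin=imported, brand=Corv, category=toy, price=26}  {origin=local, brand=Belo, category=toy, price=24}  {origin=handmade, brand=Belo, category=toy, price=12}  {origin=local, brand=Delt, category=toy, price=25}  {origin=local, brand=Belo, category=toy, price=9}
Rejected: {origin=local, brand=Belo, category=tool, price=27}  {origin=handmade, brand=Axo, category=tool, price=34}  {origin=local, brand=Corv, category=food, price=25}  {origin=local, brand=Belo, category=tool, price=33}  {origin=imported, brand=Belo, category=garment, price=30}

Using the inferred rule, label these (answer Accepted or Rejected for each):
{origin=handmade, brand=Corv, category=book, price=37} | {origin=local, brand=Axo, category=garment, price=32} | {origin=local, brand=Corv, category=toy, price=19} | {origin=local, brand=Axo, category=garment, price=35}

Rejected, Rejected, Accepted, Rejected

Comparing the two groups points to one rule — category is toy.
{origin=handmade, brand=Corv, category=book, price=37}: category is book — does not satisfy this, so Rejected. {origin=local, brand=Axo, category=garment, price=32}: category is garment — does not satisfy this, so Rejected. {origin=local, brand=Corv, category=toy, price=19}: category is toy — matches, so Accepted. {origin=local, brand=Axo, category=garment, price=35}: category is garment — does not satisfy this, so Rejected.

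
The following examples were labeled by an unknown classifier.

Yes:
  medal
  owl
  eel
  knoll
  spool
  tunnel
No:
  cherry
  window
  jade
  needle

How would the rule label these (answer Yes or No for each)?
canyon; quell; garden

The common property of the 'Yes' items is: ends with 'l'. No 'No' item has it.
canyon: ends with 'n' — doesn't match, so No.
quell: ends with 'l' — satisfies this, so Yes.
garden: ends with 'n' — doesn't match, so No.

No, Yes, No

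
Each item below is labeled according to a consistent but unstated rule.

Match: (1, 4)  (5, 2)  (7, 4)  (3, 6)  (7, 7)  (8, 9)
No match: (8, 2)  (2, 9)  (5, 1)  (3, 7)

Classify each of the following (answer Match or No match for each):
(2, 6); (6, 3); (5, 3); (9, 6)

All 'Match' examples share one property — |first − second| ≤ 3 — and every 'No match' example lacks it.

No match, Match, Match, Match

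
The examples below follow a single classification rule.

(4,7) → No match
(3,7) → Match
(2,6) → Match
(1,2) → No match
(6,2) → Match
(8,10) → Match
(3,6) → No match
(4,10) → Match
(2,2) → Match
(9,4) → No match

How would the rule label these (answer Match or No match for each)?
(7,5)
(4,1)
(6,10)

The distinguishing property — sum is even — holds for all the 'Match' cases and none of the 'No match' cases.

Match, No match, Match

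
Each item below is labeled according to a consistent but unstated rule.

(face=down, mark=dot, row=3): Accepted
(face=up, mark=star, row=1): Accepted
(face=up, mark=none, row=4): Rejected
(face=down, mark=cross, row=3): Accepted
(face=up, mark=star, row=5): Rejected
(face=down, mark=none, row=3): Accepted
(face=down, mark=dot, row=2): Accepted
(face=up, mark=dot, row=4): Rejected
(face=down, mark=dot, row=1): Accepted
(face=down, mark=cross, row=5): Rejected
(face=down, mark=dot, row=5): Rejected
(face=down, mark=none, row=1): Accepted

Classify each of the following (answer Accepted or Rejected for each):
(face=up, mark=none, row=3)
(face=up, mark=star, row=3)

Accepted, Accepted

One predicate separates the groups cleanly: row ≤ 3.
(face=up, mark=none, row=3) → row = 3 → Accepted.
(face=up, mark=star, row=3) → row = 3 → Accepted.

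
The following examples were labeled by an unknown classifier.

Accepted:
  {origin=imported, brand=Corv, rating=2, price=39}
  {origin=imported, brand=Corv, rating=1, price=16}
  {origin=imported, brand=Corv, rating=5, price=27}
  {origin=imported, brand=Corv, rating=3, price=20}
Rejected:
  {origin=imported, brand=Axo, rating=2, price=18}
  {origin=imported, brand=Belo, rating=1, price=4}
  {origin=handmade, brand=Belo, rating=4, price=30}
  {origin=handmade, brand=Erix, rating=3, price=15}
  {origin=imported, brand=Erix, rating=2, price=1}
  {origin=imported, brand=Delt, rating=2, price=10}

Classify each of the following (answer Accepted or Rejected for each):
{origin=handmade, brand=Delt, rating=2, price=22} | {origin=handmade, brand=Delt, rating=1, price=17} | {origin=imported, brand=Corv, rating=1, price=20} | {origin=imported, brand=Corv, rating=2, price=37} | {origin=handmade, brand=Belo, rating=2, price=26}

The pattern is that an item is 'Accepted' exactly when: brand is Corv.
{origin=handmade, brand=Delt, rating=2, price=22} → brand is Delt → Rejected.
{origin=handmade, brand=Delt, rating=1, price=17} → brand is Delt → Rejected.
{origin=imported, brand=Corv, rating=1, price=20} → brand is Corv → Accepted.
{origin=imported, brand=Corv, rating=2, price=37} → brand is Corv → Accepted.
{origin=handmade, brand=Belo, rating=2, price=26} → brand is Belo → Rejected.

Rejected, Rejected, Accepted, Accepted, Rejected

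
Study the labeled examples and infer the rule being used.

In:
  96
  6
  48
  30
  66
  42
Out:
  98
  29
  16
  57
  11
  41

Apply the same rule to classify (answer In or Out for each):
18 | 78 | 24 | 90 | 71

Rule: multiple of 6. This holds for each 'In' example and fails for each 'Out' one.

In, In, In, In, Out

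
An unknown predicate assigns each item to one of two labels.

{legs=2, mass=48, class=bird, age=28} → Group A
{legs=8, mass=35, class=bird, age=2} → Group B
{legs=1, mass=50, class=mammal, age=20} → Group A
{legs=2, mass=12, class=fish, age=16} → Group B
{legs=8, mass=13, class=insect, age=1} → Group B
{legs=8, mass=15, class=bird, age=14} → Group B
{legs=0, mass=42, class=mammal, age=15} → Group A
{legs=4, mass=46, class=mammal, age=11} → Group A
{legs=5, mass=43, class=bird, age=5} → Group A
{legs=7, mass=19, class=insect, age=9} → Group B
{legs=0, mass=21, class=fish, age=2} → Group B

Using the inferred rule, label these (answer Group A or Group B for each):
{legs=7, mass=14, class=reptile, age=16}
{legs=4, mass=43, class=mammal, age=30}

The pattern is that an item is 'Group A' exactly when: mass ≥ 42.
{legs=7, mass=14, class=reptile, age=16} → mass = 14 → Group B.
{legs=4, mass=43, class=mammal, age=30} → mass = 43 → Group A.

Group B, Group A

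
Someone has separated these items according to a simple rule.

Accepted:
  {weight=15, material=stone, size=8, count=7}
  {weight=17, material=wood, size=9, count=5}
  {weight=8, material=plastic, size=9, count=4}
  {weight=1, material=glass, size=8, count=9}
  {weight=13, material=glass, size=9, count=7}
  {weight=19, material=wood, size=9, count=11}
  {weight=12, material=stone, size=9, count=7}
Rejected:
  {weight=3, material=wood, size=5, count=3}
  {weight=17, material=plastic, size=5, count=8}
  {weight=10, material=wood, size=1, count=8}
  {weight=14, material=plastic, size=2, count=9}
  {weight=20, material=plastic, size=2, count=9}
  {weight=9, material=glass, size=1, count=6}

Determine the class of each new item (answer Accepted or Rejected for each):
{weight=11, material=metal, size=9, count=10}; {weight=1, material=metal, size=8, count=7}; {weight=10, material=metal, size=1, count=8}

Accepted, Accepted, Rejected

Rule: size ≥ 8. This holds for each 'Accepted' example and fails for each 'Rejected' one.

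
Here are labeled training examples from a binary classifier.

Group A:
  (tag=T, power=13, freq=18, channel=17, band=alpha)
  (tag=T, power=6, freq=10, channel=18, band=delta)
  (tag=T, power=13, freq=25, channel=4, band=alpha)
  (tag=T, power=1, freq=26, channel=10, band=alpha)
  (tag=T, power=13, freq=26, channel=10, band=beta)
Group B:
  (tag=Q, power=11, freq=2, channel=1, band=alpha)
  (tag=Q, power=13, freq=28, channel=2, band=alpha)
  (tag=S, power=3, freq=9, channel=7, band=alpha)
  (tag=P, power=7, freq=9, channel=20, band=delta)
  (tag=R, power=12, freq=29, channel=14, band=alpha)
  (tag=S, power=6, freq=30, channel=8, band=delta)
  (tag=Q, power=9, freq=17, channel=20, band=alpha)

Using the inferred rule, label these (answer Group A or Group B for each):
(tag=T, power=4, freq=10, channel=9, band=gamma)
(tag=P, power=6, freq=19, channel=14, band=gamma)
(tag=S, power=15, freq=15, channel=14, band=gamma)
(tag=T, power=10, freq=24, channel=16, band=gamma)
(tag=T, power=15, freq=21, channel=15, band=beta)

Group A, Group B, Group B, Group A, Group A

Comparing the two groups points to one rule — tag is T.
Group A: (tag=T, power=4, freq=10, channel=9, band=gamma), since tag is T. Group B: (tag=P, power=6, freq=19, channel=14, band=gamma), since tag is P. Group B: (tag=S, power=15, freq=15, channel=14, band=gamma), since tag is S. Group A: (tag=T, power=10, freq=24, channel=16, band=gamma), since tag is T. Group A: (tag=T, power=15, freq=21, channel=15, band=beta), since tag is T.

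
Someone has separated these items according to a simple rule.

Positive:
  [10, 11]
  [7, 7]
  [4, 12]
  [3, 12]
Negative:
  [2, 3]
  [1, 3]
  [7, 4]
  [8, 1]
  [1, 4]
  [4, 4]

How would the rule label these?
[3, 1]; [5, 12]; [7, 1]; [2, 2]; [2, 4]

Negative, Positive, Negative, Negative, Negative

A rule that fits every label: sum ≥ 14 — true of each 'Positive' example, false of each 'Negative' one.
[3, 1]: 3+1 = 4, lacks this property → Negative.
[5, 12]: 5+12 = 17, meets the rule → Positive.
[7, 1]: 7+1 = 8, lacks this property → Negative.
[2, 2]: 2+2 = 4, lacks this property → Negative.
[2, 4]: 2+4 = 6, lacks this property → Negative.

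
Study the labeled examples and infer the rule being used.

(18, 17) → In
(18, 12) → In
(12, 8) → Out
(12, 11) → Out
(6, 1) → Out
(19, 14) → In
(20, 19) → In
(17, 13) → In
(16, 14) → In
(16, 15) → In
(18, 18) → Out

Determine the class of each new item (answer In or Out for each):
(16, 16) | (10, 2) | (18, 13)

Out, Out, In

Every 'In' example satisfies: first > second AND sum ≥ 30. None of the 'Out' examples do.
(16, 16): 16 = 16, 16+16 = 32 — does not satisfy this, so Out. (10, 2): 10 > 2, 10+2 = 12 — does not satisfy this, so Out. (18, 13): 18 > 13, 18+13 = 31 — passes, so In.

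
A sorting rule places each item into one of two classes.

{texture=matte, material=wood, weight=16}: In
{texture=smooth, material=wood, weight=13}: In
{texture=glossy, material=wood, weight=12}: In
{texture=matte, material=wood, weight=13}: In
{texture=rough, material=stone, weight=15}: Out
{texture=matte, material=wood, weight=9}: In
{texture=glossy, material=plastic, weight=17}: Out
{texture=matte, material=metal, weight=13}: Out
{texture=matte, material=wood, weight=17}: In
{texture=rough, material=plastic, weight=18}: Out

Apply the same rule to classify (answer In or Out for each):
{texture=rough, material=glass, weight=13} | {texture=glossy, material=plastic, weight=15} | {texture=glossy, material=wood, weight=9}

Out, Out, In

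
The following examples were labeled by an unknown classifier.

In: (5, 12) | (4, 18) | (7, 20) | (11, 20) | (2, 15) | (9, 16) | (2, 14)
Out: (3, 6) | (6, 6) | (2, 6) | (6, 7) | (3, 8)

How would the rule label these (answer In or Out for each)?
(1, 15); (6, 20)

In, In

The rule appears to be: sum ≥ 16.
In: (1, 15), since 1+15 = 16. In: (6, 20), since 6+20 = 26.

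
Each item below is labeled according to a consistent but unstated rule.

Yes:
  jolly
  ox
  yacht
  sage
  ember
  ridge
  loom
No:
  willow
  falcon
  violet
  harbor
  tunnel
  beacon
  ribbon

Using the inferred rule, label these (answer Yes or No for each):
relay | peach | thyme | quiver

Yes, Yes, Yes, No

The simplest hypothesis consistent with all the labels is: length ≤ 5.
Yes: relay, since length 5. Yes: peach, since length 5. Yes: thyme, since length 5. No: quiver, since length 6.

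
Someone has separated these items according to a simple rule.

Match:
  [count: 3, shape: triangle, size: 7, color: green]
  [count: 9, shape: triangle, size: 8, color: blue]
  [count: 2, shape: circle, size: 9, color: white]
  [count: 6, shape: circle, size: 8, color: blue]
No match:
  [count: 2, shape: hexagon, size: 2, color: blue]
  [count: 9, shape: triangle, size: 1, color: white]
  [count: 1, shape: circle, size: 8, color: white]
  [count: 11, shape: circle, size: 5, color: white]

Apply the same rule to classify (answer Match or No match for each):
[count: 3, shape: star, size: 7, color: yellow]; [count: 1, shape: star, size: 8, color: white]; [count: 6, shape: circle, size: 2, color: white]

Match, No match, No match

The classifier is using: size ≥ 7 AND count ≥ 2.
[count: 3, shape: star, size: 7, color: yellow]: Match (size = 7, count = 3). [count: 1, shape: star, size: 8, color: white]: No match (size = 8, count = 1). [count: 6, shape: circle, size: 2, color: white]: No match (size = 2, count = 6).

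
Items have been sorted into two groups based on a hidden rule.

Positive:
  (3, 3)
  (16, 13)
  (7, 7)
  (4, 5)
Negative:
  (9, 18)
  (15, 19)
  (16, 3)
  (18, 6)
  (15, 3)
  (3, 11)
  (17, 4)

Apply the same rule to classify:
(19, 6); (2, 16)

Negative, Negative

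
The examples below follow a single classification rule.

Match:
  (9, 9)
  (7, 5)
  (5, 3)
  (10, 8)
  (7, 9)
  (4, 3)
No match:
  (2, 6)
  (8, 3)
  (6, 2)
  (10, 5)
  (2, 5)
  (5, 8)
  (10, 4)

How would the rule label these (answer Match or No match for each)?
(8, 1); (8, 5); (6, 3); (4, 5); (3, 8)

No match, No match, No match, Match, No match

The classifier is using: |first − second| ≤ 2.
(8, 1): No match (|8−1| = 7). (8, 5): No match (|8−5| = 3). (6, 3): No match (|6−3| = 3). (4, 5): Match (|4−5| = 1). (3, 8): No match (|3−8| = 5).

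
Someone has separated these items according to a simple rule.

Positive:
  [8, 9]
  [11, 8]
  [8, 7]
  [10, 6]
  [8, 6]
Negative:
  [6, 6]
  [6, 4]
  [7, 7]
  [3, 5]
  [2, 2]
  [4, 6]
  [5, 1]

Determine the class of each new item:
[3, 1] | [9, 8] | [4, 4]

Negative, Positive, Negative

The rule appears to be: first ≥ 8.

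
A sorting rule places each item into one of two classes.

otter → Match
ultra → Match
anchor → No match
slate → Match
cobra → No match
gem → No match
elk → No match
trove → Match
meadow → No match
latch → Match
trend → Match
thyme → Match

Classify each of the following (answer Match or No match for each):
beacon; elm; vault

Rule: contains 't'. This holds for each 'Match' example and fails for each 'No match' one.
No match: beacon, since no 't'. No match: elm, since no 't'. Match: vault, since has 't'.

No match, No match, Match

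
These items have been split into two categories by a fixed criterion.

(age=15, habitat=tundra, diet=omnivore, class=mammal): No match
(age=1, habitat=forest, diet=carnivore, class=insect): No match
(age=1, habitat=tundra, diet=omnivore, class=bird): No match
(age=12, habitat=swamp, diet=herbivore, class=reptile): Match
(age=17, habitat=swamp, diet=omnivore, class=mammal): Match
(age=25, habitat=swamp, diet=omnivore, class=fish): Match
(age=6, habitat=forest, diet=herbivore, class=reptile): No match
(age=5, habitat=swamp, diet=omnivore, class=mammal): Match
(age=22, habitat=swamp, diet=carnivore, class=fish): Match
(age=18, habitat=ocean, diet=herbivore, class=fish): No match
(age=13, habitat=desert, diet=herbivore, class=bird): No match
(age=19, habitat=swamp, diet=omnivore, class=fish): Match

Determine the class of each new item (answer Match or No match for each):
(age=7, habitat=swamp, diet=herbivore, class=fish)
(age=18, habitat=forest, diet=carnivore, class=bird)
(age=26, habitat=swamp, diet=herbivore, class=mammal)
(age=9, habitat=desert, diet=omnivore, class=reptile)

All 'Match' examples share one property — habitat is swamp — and every 'No match' example lacks it.
(age=7, habitat=swamp, diet=herbivore, class=fish): habitat is swamp — qualifies, so Match.
(age=18, habitat=forest, diet=carnivore, class=bird): habitat is forest — does not satisfy this, so No match.
(age=26, habitat=swamp, diet=herbivore, class=mammal): habitat is swamp — qualifies, so Match.
(age=9, habitat=desert, diet=omnivore, class=reptile): habitat is desert — does not satisfy this, so No match.

Match, No match, Match, No match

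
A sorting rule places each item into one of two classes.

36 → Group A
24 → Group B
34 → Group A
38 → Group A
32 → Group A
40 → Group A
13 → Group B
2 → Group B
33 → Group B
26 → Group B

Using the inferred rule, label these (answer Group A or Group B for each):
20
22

Group B, Group B

The simplest hypothesis consistent with all the labels is: even AND at least 32.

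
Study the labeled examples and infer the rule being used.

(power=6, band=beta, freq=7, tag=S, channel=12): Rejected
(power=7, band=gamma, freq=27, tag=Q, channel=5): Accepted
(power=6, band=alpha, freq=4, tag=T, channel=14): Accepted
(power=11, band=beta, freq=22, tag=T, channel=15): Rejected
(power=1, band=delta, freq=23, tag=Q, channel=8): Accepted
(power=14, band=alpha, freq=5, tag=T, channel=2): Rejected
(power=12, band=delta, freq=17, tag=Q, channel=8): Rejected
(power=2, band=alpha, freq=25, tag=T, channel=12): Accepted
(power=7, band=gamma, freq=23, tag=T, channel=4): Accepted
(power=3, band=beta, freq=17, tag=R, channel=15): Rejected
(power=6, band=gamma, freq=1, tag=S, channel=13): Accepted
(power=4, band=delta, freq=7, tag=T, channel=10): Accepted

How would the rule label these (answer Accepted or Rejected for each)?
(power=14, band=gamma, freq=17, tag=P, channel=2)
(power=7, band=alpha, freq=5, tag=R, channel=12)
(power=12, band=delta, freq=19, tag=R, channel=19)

Rejected, Accepted, Rejected

Every 'Accepted' example satisfies: band is not beta AND power ≤ 7. None of the 'Rejected' examples do.
(power=14, band=gamma, freq=17, tag=P, channel=2): Rejected (band is gamma, power = 14). (power=7, band=alpha, freq=5, tag=R, channel=12): Accepted (band is alpha, power = 7). (power=12, band=delta, freq=19, tag=R, channel=19): Rejected (band is delta, power = 12).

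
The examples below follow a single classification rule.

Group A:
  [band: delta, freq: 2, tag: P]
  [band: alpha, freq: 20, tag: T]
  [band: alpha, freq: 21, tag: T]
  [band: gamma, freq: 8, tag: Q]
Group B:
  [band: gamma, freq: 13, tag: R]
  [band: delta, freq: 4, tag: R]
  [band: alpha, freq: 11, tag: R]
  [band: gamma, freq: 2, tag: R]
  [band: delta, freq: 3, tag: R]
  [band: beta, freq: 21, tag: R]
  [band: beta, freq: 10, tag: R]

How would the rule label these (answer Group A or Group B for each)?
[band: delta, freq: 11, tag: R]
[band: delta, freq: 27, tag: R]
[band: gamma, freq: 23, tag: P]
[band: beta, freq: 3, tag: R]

Checking candidate rules against both groups, what survives is: tag is not R.

Group B, Group B, Group A, Group B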